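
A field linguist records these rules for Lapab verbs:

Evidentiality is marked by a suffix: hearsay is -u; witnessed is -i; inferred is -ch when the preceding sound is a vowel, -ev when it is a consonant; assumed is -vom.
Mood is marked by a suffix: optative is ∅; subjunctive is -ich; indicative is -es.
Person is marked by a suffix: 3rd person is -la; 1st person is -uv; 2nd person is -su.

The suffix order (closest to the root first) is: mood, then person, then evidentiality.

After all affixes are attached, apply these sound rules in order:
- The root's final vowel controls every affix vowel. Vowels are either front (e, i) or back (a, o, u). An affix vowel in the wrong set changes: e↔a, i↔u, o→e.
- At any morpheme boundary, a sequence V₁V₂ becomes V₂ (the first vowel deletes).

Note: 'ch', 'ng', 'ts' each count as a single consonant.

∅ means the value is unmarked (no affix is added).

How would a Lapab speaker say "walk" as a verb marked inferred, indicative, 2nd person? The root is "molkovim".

Attach mood indicative -es → molkovimes.
Attach person 2nd person -su → molkovimessu.
Attach evidentiality inferred -ch (after vowel 'u') → molkovimessuch.
Apply vowel harmony: molkovimessuch → molkovimessich.
Vowel deletion: no change.

molkovimessich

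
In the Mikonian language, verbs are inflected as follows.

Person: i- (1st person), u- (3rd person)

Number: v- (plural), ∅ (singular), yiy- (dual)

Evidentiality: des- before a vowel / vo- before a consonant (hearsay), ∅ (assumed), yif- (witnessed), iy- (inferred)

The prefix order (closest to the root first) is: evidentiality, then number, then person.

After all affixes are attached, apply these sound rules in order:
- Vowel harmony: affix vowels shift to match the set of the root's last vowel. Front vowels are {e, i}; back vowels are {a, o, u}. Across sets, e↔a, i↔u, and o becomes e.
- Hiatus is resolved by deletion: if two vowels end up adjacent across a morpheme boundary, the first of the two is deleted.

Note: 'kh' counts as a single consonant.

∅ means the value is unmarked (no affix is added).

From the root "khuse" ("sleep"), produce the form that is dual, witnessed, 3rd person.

iyiyyifkhuse

Attach evidentiality witnessed yif- → yifkhuse.
Attach number dual yiy- → yiyyifkhuse.
Attach person 3rd person u- → uyiyyifkhuse.
Apply vowel harmony: uyiyyifkhuse → iyiyyifkhuse.
Vowel deletion: no change.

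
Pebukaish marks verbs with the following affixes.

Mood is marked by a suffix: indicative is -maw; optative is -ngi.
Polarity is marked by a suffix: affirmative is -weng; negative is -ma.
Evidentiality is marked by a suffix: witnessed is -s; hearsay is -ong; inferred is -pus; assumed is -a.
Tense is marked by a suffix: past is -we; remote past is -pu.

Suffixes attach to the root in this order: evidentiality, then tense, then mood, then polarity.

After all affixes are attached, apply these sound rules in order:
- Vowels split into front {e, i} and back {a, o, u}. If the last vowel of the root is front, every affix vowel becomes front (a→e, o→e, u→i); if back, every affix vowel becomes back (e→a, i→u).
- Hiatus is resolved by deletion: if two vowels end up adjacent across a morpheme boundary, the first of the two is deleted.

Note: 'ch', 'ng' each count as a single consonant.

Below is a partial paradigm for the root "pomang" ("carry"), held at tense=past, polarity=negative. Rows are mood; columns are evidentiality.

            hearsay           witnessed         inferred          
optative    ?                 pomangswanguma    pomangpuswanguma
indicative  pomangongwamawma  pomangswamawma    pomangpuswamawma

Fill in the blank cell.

pomangongwanguma

Attach evidentiality hearsay -ong → pomangong.
Attach tense past -we → pomangongwe.
Attach mood optative -ngi → pomangongwengi.
Attach polarity negative -ma → pomangongwengima.
Apply vowel harmony: pomangongwengima → pomangongwanguma.
Vowel deletion: no change.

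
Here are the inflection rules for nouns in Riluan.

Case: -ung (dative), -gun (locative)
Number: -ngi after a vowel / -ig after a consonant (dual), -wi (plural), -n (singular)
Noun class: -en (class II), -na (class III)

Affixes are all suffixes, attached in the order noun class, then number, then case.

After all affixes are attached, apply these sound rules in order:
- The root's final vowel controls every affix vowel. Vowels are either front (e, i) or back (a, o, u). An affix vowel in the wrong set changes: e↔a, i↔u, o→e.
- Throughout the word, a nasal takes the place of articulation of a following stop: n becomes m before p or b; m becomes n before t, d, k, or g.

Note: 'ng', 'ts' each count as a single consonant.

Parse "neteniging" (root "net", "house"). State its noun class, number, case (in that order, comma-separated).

Segment: net-en-ig-ung.
noun class: -en → class II.
number: -ngi/ig → dual.
case: -ung → dative.

class II, dual, dative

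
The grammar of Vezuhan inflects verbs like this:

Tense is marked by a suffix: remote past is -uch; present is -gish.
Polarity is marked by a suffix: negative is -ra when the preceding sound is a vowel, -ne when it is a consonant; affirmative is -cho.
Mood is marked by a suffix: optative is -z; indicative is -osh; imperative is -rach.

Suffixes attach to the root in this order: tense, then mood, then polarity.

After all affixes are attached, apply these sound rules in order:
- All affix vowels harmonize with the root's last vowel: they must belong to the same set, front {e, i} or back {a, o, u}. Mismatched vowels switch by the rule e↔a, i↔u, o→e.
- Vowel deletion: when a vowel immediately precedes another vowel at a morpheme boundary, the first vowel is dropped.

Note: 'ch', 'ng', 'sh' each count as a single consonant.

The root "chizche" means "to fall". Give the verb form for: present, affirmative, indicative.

chizchegisheshche

Attach tense present -gish → chizchegish.
Attach mood indicative -osh → chizchegishosh.
Attach polarity affirmative -cho → chizchegishoshcho.
Apply vowel harmony: chizchegishoshcho → chizchegisheshche.
Vowel deletion: no change.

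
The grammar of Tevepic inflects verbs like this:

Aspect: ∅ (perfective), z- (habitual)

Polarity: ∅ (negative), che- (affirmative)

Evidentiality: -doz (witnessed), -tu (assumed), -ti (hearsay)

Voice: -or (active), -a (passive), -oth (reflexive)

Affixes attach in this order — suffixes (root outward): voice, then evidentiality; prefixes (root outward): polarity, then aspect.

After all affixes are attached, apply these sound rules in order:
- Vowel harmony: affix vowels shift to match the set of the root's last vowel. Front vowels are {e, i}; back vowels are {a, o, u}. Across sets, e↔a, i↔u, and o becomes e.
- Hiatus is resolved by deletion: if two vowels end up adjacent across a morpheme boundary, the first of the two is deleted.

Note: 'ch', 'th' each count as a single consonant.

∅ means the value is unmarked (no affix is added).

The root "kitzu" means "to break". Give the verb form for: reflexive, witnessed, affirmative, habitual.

zchakitzothdoz

Attach polarity affirmative che- → chekitzu.
Attach voice reflexive -oth → chekitzuoth.
Attach evidentiality witnessed -doz → chekitzuothdoz.
Attach aspect habitual z- → zchekitzuothdoz.
Apply vowel harmony: zchekitzuothdoz → zchakitzuothdoz.
Apply vowel deletion: zchakitzuothdoz → zchakitzothdoz.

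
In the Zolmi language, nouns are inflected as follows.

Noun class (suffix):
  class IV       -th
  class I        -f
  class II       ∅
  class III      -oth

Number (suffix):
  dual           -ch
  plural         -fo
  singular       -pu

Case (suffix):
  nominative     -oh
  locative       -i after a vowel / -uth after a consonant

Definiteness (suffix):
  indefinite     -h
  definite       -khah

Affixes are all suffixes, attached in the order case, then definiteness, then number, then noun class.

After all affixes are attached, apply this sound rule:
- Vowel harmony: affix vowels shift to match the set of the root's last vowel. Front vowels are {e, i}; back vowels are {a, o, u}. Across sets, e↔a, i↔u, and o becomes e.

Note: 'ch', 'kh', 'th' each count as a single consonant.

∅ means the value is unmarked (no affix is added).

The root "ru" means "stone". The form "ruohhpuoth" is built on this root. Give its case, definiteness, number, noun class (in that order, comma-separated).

nominative, indefinite, singular, class III

Segment: ru-oh-h-pu-oth.
case: -oh → nominative.
definiteness: -h → indefinite.
number: -pu → singular.
noun class: -oth → class III.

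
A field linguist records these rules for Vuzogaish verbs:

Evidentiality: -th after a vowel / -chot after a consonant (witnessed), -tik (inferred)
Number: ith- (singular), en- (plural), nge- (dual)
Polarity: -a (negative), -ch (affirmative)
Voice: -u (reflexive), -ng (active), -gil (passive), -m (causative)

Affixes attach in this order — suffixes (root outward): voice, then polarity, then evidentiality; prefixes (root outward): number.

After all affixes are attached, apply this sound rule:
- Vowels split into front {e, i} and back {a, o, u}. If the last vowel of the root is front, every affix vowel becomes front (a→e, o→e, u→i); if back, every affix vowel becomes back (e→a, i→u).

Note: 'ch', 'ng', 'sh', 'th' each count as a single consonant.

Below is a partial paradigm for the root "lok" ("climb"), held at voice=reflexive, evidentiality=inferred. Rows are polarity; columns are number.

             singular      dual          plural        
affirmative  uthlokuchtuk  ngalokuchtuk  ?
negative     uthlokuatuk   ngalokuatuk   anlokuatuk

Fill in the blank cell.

anlokuchtuk

Attach voice reflexive -u → loku.
Attach number plural en- → enloku.
Attach polarity affirmative -ch → enlokuch.
Attach evidentiality inferred -tik → enlokuchtik.
Apply vowel harmony: enlokuchtik → anlokuchtuk.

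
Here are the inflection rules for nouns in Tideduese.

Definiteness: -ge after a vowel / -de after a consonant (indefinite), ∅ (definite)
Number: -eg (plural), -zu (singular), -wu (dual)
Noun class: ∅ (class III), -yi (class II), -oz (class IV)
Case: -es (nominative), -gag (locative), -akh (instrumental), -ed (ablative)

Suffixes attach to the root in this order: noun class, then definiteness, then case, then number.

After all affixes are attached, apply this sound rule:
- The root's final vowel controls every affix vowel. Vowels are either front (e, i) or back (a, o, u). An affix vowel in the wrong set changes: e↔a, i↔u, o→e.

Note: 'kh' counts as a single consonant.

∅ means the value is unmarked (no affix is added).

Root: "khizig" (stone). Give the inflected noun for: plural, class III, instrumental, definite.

khizigekheg

noun class = class III: zero marking, form stays khizig.
definiteness = definite: zero marking, form stays khizig.
Attach case instrumental -akh → khizigakh.
Attach number plural -eg → khizigakheg.
Apply vowel harmony: khizigakheg → khizigekheg.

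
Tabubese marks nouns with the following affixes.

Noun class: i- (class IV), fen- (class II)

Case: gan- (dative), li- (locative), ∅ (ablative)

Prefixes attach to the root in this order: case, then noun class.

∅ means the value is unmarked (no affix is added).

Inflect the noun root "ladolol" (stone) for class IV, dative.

Attach case dative gan- → ganladolol.
Attach noun class class IV i- → iganladolol.

iganladolol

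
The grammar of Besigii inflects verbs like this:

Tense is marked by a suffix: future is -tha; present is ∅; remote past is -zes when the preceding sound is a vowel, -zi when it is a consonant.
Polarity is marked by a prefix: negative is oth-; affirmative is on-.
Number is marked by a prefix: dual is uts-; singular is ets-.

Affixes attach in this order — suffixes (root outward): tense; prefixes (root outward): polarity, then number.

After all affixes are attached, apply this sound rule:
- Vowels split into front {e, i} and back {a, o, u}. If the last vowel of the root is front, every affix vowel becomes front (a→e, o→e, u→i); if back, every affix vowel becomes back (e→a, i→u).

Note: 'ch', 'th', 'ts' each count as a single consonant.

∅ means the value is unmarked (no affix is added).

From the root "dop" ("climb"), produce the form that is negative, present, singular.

Attach polarity negative oth- → othdop.
tense = present: zero marking, form stays othdop.
Attach number singular ets- → etsothdop.
Apply vowel harmony: etsothdop → atsothdop.

atsothdop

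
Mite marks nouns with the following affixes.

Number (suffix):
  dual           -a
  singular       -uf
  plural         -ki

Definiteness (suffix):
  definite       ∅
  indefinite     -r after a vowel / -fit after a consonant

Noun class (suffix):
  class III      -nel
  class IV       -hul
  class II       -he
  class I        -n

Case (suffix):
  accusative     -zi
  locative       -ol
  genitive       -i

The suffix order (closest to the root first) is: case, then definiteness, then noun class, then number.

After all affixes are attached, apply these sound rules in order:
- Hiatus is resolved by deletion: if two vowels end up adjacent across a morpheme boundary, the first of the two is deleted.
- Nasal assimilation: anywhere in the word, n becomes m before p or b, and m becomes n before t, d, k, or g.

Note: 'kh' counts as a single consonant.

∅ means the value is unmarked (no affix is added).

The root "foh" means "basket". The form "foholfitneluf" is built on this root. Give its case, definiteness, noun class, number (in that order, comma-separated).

locative, indefinite, class III, singular

Segment: foh-ol-fit-nel-uf.
case: -ol → locative.
definiteness: -r/fit → indefinite.
noun class: -nel → class III.
number: -uf → singular.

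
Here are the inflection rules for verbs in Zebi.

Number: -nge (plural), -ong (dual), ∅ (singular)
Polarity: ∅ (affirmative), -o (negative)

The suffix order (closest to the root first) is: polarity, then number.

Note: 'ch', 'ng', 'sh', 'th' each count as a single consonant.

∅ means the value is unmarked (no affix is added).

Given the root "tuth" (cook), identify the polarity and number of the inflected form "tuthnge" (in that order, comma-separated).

affirmative, plural

Segment: tuth-nge.
polarity: ∅ → affirmative.
number: -nge → plural.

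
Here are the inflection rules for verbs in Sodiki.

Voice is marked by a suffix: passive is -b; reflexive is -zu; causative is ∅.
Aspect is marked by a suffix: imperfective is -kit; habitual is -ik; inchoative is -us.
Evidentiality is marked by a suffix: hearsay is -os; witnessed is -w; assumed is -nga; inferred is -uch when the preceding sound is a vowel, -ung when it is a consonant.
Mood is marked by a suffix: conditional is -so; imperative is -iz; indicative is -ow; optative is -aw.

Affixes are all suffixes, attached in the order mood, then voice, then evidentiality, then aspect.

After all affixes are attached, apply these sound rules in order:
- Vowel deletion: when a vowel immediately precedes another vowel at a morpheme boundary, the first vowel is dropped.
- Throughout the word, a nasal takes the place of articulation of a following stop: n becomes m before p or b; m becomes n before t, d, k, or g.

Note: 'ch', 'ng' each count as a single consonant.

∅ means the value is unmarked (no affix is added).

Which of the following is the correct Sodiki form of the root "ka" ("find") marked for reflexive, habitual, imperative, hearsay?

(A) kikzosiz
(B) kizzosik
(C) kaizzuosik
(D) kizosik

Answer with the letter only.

B

Attach mood imperative -iz → kaiz.
Attach voice reflexive -zu → kaizzu.
Attach evidentiality hearsay -os → kaizzuos.
Attach aspect habitual -ik → kaizzuosik.
Apply vowel deletion: kaizzuosik → kizzosik.
Nasal assimilation: no change.
So the correct form is kizzosik, option (B).
(A) kikzosiz is wrong: it has the affixes in the wrong order.
(D) kizosik is wrong: it uses causative instead of reflexive for voice.
(C) kaizzuosik is wrong: it fails to apply the sound rule(s).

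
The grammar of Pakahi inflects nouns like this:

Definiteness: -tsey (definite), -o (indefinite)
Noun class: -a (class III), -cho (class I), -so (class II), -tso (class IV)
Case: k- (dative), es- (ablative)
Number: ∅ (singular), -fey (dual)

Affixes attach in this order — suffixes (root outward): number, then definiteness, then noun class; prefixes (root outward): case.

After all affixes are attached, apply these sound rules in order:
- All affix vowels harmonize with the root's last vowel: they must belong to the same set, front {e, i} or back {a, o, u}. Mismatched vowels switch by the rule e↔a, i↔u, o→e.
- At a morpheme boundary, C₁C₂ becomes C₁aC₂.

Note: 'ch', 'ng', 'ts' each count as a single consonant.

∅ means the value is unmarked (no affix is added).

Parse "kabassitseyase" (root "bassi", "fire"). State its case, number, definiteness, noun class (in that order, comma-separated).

dative, singular, definite, class II

Segment: k-bassi-tsey-so.
case: k- → dative.
number: ∅ → singular.
definiteness: -tsey → definite.
noun class: -so → class II.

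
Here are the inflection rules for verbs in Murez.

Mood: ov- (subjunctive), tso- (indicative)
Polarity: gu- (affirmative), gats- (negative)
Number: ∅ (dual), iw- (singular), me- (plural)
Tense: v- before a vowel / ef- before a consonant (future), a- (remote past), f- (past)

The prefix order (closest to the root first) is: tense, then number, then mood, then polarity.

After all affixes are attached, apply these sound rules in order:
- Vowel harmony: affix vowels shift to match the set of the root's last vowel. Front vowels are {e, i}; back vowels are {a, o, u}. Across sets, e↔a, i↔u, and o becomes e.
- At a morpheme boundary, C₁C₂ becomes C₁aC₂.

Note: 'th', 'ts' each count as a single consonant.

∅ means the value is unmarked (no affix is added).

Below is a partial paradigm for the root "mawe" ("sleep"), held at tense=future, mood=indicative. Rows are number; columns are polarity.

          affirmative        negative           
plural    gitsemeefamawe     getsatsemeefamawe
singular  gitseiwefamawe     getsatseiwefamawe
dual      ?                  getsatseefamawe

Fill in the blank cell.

Attach tense future ef- (before consonant 'm') → efmawe.
number = dual: zero marking, form stays efmawe.
Attach mood indicative tso- → tsoefmawe.
Attach polarity affirmative gu- → gutsoefmawe.
Apply vowel harmony: gutsoefmawe → gitseefmawe.
Apply epenthesis: gitseefmawe → gitseefamawe.

gitseefamawe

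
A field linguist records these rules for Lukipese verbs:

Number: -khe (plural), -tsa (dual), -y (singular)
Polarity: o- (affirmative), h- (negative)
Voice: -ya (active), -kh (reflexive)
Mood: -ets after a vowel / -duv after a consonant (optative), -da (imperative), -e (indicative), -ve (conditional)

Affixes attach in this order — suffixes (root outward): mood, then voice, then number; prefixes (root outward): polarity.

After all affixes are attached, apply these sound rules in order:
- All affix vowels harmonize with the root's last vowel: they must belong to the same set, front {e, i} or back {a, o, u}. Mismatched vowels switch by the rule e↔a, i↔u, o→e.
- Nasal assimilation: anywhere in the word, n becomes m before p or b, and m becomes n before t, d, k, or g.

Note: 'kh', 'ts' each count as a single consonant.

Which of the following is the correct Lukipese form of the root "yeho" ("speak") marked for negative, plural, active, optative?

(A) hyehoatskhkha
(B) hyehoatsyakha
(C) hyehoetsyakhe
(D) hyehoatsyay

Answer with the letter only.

B

Attach mood optative -ets (after vowel 'o') → yehoets.
Attach voice active -ya → yehoetsya.
Attach polarity negative h- → hyehoetsya.
Attach number plural -khe → hyehoetsyakhe.
Apply vowel harmony: hyehoetsyakhe → hyehoatsyakha.
Nasal assimilation: no change.
So the correct form is hyehoatsyakha, option (B).
(C) hyehoetsyakhe is wrong: it fails to apply the sound rule(s).
(D) hyehoatsyay is wrong: it uses singular instead of plural for number.
(A) hyehoatskhkha is wrong: it uses reflexive instead of active for voice.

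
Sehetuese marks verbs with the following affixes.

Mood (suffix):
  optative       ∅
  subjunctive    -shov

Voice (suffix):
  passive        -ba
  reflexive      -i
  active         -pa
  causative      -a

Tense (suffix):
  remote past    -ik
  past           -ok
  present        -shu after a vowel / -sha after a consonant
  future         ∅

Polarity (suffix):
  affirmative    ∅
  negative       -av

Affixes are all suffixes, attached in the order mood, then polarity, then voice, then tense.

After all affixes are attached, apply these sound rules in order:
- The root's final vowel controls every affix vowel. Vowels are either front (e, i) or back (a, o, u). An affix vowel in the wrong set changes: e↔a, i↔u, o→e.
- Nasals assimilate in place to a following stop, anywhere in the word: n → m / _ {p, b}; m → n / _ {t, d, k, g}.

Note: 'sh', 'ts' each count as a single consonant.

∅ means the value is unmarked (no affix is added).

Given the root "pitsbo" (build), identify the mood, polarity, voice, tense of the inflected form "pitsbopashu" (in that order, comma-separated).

optative, affirmative, active, present

Segment: pitsbo-pa-shu.
mood: ∅ → optative.
polarity: ∅ → affirmative.
voice: -pa → active.
tense: -shu/sha → present.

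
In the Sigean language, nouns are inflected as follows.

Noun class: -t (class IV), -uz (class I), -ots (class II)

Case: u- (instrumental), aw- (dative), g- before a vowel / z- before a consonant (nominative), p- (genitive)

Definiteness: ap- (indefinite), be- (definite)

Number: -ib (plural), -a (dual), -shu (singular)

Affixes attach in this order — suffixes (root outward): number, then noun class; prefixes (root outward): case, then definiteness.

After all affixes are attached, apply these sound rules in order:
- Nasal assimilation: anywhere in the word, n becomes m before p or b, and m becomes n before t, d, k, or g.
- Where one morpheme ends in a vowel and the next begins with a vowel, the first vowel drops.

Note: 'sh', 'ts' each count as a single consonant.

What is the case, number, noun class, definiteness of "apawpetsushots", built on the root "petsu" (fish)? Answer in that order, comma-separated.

Segment: ap-aw-petsu-shu-ots.
case: aw- → dative.
number: -shu → singular.
noun class: -ots → class II.
definiteness: ap- → indefinite.

dative, singular, class II, indefinite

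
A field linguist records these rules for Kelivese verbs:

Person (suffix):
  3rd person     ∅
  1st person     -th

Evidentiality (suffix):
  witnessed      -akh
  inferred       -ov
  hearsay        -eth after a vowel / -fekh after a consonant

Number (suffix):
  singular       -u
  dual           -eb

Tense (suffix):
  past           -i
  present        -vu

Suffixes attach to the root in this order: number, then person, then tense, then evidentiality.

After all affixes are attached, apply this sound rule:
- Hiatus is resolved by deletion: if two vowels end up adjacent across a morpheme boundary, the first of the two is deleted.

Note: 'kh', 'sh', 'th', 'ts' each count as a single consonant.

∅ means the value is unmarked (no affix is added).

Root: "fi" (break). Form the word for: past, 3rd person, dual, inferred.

febov

Attach number dual -eb → fieb.
person = 3rd person: zero marking, form stays fieb.
Attach tense past -i → fiebi.
Attach evidentiality inferred -ov → fiebiov.
Apply vowel deletion: fiebiov → febov.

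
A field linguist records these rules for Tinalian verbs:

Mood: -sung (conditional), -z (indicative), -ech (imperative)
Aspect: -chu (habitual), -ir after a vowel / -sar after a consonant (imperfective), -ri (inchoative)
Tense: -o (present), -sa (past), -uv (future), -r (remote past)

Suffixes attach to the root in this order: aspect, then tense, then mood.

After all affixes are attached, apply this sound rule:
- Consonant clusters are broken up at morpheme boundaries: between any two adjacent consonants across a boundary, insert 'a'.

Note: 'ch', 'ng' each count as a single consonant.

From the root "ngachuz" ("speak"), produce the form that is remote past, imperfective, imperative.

Attach aspect imperfective -sar (after consonant 'z') → ngachuzsar.
Attach tense remote past -r → ngachuzsarr.
Attach mood imperative -ech → ngachuzsarrech.
Apply epenthesis: ngachuzsarrech → ngachuzasararech.

ngachuzasararech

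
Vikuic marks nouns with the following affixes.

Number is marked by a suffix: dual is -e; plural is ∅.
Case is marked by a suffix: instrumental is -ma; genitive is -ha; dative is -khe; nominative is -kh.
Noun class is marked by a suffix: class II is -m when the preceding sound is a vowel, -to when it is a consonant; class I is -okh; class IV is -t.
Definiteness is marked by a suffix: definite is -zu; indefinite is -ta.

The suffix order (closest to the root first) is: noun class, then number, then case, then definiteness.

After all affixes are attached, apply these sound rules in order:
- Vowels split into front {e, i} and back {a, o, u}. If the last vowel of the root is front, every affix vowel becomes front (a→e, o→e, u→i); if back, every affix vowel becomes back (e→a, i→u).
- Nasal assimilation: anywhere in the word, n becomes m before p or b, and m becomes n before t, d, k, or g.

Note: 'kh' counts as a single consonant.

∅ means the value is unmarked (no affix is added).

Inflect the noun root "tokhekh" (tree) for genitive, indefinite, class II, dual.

tokhekhteehete

Attach noun class class II -to (after consonant 'kh') → tokhekhto.
Attach number dual -e → tokhekhtoe.
Attach case genitive -ha → tokhekhtoeha.
Attach definiteness indefinite -ta → tokhekhtoehata.
Apply vowel harmony: tokhekhtoehata → tokhekhteehete.
Nasal assimilation: no change.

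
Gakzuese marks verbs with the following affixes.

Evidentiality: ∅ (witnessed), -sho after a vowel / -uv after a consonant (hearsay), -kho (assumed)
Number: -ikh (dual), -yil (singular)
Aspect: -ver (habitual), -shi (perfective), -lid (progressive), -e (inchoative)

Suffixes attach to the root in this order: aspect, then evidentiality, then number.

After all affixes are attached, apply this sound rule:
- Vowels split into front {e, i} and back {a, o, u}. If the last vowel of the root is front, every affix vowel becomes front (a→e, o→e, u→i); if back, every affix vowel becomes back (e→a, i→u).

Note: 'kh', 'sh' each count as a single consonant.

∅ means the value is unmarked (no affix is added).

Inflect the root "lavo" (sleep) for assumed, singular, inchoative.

Attach aspect inchoative -e → lavoe.
Attach evidentiality assumed -kho → lavoekho.
Attach number singular -yil → lavoekhoyil.
Apply vowel harmony: lavoekhoyil → lavoakhoyul.

lavoakhoyul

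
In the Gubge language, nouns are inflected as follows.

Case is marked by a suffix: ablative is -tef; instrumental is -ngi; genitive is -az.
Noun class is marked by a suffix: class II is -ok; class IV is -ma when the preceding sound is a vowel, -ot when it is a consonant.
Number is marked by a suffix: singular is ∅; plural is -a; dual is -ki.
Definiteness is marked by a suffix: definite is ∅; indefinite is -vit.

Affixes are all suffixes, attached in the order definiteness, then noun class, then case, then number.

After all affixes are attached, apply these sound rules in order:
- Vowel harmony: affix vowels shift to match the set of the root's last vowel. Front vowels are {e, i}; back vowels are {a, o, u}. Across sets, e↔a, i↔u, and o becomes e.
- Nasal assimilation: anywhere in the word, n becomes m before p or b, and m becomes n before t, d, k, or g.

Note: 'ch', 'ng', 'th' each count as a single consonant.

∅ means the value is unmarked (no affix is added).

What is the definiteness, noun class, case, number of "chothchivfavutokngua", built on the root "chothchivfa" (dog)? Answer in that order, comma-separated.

Segment: chothchivfa-vit-ok-ngi-a.
definiteness: -vit → indefinite.
noun class: -ok → class II.
case: -ngi → instrumental.
number: -a → plural.

indefinite, class II, instrumental, plural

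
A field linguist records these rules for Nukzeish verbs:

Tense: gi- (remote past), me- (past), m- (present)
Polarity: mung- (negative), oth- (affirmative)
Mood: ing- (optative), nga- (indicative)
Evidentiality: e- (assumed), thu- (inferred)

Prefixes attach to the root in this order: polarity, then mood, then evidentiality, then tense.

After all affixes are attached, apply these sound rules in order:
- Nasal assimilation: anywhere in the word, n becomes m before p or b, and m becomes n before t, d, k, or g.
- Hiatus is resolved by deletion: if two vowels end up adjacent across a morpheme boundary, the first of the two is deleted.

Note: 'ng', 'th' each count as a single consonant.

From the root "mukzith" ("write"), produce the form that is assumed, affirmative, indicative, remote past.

Attach polarity affirmative oth- → othmukzith.
Attach mood indicative nga- → ngaothmukzith.
Attach evidentiality assumed e- → engaothmukzith.
Attach tense remote past gi- → giengaothmukzith.
Nasal assimilation: no change.
Apply vowel deletion: giengaothmukzith → gengothmukzith.

gengothmukzith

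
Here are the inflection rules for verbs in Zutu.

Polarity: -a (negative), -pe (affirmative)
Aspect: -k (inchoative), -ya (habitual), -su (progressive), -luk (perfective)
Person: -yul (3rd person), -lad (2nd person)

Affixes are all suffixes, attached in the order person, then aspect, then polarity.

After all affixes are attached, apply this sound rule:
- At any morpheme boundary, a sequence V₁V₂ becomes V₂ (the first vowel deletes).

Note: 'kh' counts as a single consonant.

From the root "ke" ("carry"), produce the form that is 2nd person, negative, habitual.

keladya

Attach person 2nd person -lad → kelad.
Attach aspect habitual -ya → keladya.
Attach polarity negative -a → keladyaa.
Apply vowel deletion: keladyaa → keladya.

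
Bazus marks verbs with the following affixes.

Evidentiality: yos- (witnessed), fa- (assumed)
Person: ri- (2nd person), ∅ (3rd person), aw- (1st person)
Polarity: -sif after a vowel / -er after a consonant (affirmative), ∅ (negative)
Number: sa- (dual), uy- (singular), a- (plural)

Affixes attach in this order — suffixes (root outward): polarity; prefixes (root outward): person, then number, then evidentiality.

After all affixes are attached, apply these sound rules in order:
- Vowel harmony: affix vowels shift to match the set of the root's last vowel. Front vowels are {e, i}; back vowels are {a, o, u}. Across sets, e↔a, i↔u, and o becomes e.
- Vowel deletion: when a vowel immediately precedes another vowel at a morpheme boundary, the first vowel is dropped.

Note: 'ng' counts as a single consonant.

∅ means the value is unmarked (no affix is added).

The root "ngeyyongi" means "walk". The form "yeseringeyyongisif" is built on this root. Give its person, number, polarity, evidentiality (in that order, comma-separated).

2nd person, plural, affirmative, witnessed

Segment: yos-a-ri-ngeyyongi-sif.
person: ri- → 2nd person.
number: a- → plural.
polarity: -sif/er → affirmative.
evidentiality: yos- → witnessed.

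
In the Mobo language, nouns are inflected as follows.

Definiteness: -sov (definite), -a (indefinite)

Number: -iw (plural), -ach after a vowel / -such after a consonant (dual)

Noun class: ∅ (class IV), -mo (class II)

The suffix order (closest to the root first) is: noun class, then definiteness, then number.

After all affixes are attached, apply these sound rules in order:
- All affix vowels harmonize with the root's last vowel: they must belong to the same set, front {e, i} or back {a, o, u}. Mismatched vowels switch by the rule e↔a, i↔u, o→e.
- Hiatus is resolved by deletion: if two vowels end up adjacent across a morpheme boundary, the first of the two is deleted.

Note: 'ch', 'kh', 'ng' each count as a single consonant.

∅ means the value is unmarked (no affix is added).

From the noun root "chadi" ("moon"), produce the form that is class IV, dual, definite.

chadisevsich

noun class = class IV: zero marking, form stays chadi.
Attach definiteness definite -sov → chadisov.
Attach number dual -such (after consonant 'v') → chadisovsuch.
Apply vowel harmony: chadisovsuch → chadisevsich.
Vowel deletion: no change.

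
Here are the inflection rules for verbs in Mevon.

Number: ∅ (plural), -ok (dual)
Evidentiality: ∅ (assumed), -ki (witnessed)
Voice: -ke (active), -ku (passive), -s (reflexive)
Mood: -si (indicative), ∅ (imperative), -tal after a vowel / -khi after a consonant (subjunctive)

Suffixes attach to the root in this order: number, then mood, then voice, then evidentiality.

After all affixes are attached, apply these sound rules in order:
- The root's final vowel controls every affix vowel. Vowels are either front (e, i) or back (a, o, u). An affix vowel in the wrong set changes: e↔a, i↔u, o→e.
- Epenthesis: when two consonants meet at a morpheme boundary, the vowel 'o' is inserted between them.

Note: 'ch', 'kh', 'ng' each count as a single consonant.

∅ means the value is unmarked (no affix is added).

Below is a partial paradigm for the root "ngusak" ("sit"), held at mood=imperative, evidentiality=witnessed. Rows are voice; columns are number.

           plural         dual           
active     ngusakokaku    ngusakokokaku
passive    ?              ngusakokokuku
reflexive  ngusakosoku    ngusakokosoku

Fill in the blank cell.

ngusakokuku

number = plural: zero marking, form stays ngusak.
mood = imperative: zero marking, form stays ngusak.
Attach voice passive -ku → ngusakku.
Attach evidentiality witnessed -ki → ngusakkuki.
Apply vowel harmony: ngusakkuki → ngusakkuku.
Apply epenthesis: ngusakkuku → ngusakokuku.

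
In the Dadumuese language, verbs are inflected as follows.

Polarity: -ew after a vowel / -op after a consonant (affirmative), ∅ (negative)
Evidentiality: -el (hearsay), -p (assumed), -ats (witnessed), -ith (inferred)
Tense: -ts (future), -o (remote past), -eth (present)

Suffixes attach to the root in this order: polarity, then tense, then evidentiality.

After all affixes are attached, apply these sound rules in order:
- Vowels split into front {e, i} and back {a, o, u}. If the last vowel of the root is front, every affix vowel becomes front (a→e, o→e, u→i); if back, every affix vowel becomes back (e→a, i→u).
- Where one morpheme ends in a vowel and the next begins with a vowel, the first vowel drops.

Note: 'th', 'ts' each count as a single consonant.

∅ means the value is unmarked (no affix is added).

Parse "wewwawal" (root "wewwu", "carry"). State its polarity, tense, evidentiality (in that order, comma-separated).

Segment: wewwu-ew-o-el.
polarity: -ew/op → affirmative.
tense: -o → remote past.
evidentiality: -el → hearsay.

affirmative, remote past, hearsay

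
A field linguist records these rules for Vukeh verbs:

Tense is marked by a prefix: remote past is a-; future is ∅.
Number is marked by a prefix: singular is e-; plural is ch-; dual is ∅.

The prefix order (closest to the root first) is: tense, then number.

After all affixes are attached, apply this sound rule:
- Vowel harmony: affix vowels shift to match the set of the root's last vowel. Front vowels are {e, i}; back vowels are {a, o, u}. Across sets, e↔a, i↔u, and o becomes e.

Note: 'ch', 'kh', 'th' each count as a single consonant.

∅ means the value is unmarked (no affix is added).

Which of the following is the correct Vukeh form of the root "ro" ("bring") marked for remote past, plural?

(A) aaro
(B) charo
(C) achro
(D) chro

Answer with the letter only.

B

Attach tense remote past a- → aro.
Attach number plural ch- → charo.
Vowel harmony: no change.
So the correct form is charo, option (B).
(C) achro is wrong: it has the affixes in the wrong order.
(A) aaro is wrong: it uses singular instead of plural for number.
(D) chro is wrong: it uses future instead of remote past for tense.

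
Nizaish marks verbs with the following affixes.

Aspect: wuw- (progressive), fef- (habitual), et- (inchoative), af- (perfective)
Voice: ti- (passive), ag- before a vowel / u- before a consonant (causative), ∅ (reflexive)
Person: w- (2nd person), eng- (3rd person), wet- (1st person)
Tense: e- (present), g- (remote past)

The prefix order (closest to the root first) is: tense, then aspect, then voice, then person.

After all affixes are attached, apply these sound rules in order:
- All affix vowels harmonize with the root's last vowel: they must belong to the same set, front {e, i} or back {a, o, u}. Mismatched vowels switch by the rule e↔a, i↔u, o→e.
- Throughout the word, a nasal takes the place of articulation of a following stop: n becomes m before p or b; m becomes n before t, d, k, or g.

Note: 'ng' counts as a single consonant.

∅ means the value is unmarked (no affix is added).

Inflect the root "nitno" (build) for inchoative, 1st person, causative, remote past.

Attach tense remote past g- → gnitno.
Attach aspect inchoative et- → etgnitno.
Attach voice causative ag- (before vowel 'e') → agetgnitno.
Attach person 1st person wet- → wetagetgnitno.
Apply vowel harmony: wetagetgnitno → watagatgnitno.
Nasal assimilation: no change.

watagatgnitno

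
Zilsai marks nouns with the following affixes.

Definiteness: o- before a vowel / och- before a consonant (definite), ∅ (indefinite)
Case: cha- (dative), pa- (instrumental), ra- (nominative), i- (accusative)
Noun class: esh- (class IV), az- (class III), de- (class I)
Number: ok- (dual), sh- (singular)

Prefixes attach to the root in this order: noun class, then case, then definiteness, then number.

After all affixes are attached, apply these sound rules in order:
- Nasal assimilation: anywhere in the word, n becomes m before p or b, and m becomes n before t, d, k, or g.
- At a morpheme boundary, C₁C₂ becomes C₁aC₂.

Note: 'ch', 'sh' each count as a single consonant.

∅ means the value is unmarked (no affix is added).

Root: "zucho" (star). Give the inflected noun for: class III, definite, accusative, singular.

shoiazazucho

Attach noun class class III az- → azzucho.
Attach case accusative i- → iazzucho.
Attach definiteness definite o- (before vowel 'i') → oiazzucho.
Attach number singular sh- → shoiazzucho.
Nasal assimilation: no change.
Apply epenthesis: shoiazzucho → shoiazazucho.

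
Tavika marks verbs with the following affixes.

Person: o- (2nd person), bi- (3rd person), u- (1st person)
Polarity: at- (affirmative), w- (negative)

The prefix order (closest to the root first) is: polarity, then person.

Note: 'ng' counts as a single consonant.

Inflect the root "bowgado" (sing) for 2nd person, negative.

Attach polarity negative w- → wbowgado.
Attach person 2nd person o- → owbowgado.

owbowgado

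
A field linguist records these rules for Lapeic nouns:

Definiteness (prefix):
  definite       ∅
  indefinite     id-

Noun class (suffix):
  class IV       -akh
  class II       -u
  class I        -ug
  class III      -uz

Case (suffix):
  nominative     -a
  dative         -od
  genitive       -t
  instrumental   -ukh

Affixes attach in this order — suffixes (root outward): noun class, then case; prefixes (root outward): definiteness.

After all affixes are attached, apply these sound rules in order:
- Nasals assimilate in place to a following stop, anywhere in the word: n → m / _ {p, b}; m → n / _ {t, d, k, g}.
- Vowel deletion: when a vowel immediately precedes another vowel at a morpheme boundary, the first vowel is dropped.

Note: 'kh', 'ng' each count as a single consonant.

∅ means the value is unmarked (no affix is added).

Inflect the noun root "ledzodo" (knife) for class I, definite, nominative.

ledzoduga

Attach noun class class I -ug → ledzodoug.
definiteness = definite: zero marking, form stays ledzodoug.
Attach case nominative -a → ledzodouga.
Nasal assimilation: no change.
Apply vowel deletion: ledzodouga → ledzoduga.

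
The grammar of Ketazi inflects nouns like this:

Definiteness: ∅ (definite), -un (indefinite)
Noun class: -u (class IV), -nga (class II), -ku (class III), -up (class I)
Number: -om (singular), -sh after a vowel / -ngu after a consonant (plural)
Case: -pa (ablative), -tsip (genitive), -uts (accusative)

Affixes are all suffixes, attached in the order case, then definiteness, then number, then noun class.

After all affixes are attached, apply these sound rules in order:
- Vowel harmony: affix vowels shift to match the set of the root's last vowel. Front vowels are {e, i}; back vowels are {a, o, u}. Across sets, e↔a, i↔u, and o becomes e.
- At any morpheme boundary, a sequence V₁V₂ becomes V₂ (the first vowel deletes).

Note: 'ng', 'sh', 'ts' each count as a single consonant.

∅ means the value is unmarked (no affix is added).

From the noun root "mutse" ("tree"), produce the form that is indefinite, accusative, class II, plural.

mutsitsinnginge

Attach case accusative -uts → mutseuts.
Attach definiteness indefinite -un → mutseutsun.
Attach number plural -ngu (after consonant 'n') → mutseutsunngu.
Attach noun class class II -nga → mutseutsunngunga.
Apply vowel harmony: mutseutsunngunga → mutseitsinnginge.
Apply vowel deletion: mutseitsinnginge → mutsitsinnginge.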